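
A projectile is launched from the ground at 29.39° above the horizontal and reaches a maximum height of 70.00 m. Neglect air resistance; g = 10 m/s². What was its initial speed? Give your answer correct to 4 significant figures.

76.24 m/s

At maximum height v_y = 0, so (v₀ sin θ)² = 2 g H.
v₀ sin 29.39° = √(2 × 10 × 70.00) = 37.417 m/s.
v₀ = 37.417 / sin 29.39° = 37.417 / 0.4908 = 76.24 m/s.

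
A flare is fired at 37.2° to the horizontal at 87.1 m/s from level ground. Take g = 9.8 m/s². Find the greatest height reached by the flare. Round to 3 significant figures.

Vertical component of launch velocity: v_y = 87.1 sin 37.2° = 52.66 m/s.
At the highest point the vertical velocity is zero, so v_y² = 2 g h_max.
h_max = (52.66)² / (2 × 9.8) = 2773 / 19.60 = 141 m.

141 m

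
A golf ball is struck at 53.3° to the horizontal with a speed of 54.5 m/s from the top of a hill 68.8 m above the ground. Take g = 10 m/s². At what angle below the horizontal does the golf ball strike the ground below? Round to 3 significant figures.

v_x = 54.5 cos 53.3° = 32.57 m/s.
At impact |v_y| = √(v_y0² + 2 g h) = √(43.70² + 2×10×68.8) = 57.32 m/s.
Angle below horizontal = arctan(|v_y| / v_x) = arctan(57.32 / 32.57) = 60.4°.

60.4°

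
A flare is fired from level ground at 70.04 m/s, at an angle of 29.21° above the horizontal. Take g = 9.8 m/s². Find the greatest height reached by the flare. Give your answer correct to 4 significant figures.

59.61 m

Vertical component of launch velocity: v_y = 70.04 sin 29.21° = 34.180 m/s.
At the highest point the vertical velocity is zero, so v_y² = 2 g h_max.
h_max = (34.180)² / (2 × 9.8) = 1168.3 / 19.60 = 59.61 m.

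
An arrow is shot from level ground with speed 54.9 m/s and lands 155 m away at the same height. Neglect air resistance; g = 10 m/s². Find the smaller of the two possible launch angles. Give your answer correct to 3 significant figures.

Level-ground range: R = v₀² sin(2θ)/g ⇒ sin 2θ = R g / v₀² = 155×10/54.9² = 0.5143.
2θ = arcsin(0.5143) = 30.95° or 180° − 30.95° = 149.05°.
So θ = 15.5° or θ = 74.5°.

15.5°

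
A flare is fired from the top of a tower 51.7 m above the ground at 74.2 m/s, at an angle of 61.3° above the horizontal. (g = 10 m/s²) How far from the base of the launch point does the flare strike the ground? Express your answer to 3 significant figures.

Components: v_x = 74.2 cos 61.3° = 35.63 m/s, v_y = 74.2 sin 61.3° = 65.08 m/s.
Vertical: 0 = 51.7 + 65.08 t − ½(10) t² ⇒ 5.000 t² − 65.08 t − 51.7 = 0.
t = [65.08 + √(4235 + 1034)] / 10.00 = 13.77 s.
Horizontal: R = v_x · t = 35.63 × 13.77 = 491 m.

491 m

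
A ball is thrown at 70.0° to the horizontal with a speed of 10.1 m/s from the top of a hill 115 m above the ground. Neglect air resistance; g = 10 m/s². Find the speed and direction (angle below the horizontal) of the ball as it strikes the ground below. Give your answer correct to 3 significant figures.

49.0 m/s at 86.0° below the horizontal

v_x = 10.1 cos 70.0° = 3.454 m/s (constant).
|v_y| at impact = √((9.491)² + 2×10×115) = 48.89 m/s.
Speed = √(3.454² + 48.89²) = 49.0 m/s; angle = arctan(48.89/3.454) = 86.0° below horizontal.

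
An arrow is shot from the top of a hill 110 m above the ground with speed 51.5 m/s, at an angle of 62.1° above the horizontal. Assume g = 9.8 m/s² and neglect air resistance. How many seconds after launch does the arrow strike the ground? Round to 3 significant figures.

11.3 s

Vertical component: v_y = 51.5 sin 62.1° = 45.51 m/s.
Taking up as positive with launch at y = 110 m, landing at y = 0: 0 = 110 + 45.51 t − ½(9.8) t².
Solving 4.900 t² − 45.51 t − 110 = 0 gives t = [45.51 + √(45.51² + 4·4.900·110)] / 9.800 = 11.3 s.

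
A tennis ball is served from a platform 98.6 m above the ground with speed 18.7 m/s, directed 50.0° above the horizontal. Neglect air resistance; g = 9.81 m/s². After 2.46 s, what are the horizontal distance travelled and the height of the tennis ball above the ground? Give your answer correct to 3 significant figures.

v_x = 18.7 cos 50.0° = 12.02 m/s; v_y0 = 18.7 sin 50.0° = 14.33 m/s.
x = v_x t = 12.02 × 2.46 = 29.6 m.
y = 98.6 + v_y0 t − ½ g t² = 104 m.

x = 29.6 m, y = 104 m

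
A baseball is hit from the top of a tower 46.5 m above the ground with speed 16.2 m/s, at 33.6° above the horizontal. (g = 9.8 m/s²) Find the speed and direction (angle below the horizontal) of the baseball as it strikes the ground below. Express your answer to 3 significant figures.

34.3 m/s at 66.8° below the horizontal

v_x = 16.2 cos 33.6° = 13.49 m/s (constant).
|v_y| at impact = √((8.965)² + 2×9.8×46.5) = 31.49 m/s.
Speed = √(13.49² + 31.49²) = 34.3 m/s; angle = arctan(31.49/13.49) = 66.8° below horizontal.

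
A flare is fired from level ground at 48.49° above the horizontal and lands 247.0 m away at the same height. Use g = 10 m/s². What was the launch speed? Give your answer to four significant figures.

On level ground, R = v₀² sin(2θ) / g, so v₀ = √(R g / sin 2θ).
sin(2 × 48.49°) = 0.9926.
v₀ = √(247.0 × 10 / 0.9926) = √2488.4 = 49.88 m/s.

49.88 m/s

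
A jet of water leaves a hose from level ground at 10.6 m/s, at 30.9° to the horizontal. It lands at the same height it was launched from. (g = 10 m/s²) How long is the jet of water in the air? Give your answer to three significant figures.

Vertical component: v_y = 10.6 sin 30.9° = 5.444 m/s.
For a projectile landing at launch height, time of flight is t = 2 v_y / g = 2 × 5.444 / 10 = 1.09 s.

1.09 s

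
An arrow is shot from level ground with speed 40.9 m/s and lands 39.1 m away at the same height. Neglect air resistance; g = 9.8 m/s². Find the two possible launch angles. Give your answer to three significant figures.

Level-ground range: R = v₀² sin(2θ)/g ⇒ sin 2θ = R g / v₀² = 39.1×9.8/40.9² = 0.2291.
2θ = arcsin(0.2291) = 13.24° or 180° − 13.24° = 166.76°.
So θ = 6.62° or θ = 83.4°.

6.62° and 83.4°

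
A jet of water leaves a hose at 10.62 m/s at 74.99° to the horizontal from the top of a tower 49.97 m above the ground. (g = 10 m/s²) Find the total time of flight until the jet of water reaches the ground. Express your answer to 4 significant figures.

4.349 s

Vertical component: v_y = 10.62 sin 74.99° = 10.258 m/s.
Taking up as positive with launch at y = 49.97 m, landing at y = 0: 0 = 49.97 + 10.258 t − ½(10) t².
Solving 5.000 t² − 10.258 t − 49.97 = 0 gives t = [10.258 + √(10.258² + 4·5.000·49.97)] / 10.00 = 4.349 s.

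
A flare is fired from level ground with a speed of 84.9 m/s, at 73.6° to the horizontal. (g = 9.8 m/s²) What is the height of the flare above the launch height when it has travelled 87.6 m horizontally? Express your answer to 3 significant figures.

232 m

v_x = 84.9 cos 73.6° = 23.97 m/s, v_y0 = 84.9 sin 73.6° = 81.45 m/s.
Time to reach x = 87.6 m: t = x / v_x = 87.6 / 23.97 = 3.655 s.
y = v_y0 t − ½ g t² = 81.45×3.655 − 4.900×3.655² = 232 m.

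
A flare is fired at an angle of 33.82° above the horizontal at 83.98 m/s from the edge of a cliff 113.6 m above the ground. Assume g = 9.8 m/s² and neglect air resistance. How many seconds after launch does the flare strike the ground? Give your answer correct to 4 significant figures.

11.55 s

Vertical component: v_y = 83.98 sin 33.82° = 46.742 m/s.
Taking up as positive with launch at y = 113.6 m, landing at y = 0: 0 = 113.6 + 46.742 t − ½(9.8) t².
Solving 4.900 t² − 46.742 t − 113.6 = 0 gives t = [46.742 + √(46.742² + 4·4.900·113.6)] / 9.800 = 11.55 s.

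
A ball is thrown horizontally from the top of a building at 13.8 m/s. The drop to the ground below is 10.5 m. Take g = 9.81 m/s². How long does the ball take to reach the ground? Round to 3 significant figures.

1.46 s

The horizontal speed doesn't affect the fall. With v_y0 = 0, h = ½ g t².
t = √(2 × 10.5 / 9.81) = √2.141 = 1.46 s.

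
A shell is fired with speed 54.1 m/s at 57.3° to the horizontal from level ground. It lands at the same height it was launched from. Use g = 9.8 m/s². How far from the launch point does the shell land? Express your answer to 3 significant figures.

Components: v_x = 54.1 cos 57.3° = 29.23 m/s, v_y = 54.1 sin 57.3° = 45.53 m/s.
Time of flight (same landing height): t = 2 v_y / g = 2 × 45.53 / 9.8 = 9.292 s.
Range: R = v_x · t = 29.23 × 9.292 = 272 m.

272 m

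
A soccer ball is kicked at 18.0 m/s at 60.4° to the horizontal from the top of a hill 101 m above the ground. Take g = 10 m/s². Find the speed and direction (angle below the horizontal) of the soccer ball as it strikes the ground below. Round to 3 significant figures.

v_x = 18.0 cos 60.4° = 8.891 m/s (constant).
|v_y| at impact = √((15.65)² + 2×10×101) = 47.59 m/s.
Speed = √(8.891² + 47.59²) = 48.4 m/s; angle = arctan(47.59/8.891) = 79.4° below horizontal.

48.4 m/s at 79.4° below the horizontal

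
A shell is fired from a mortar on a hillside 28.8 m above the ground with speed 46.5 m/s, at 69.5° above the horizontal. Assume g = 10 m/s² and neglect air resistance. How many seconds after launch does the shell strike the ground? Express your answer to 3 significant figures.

9.33 s

Vertical component: v_y = 46.5 sin 69.5° = 43.56 m/s.
Taking up as positive with launch at y = 28.8 m, landing at y = 0: 0 = 28.8 + 43.56 t − ½(10) t².
Solving 5.000 t² − 43.56 t − 28.8 = 0 gives t = [43.56 + √(43.56² + 4·5.000·28.8)] / 10.00 = 9.33 s.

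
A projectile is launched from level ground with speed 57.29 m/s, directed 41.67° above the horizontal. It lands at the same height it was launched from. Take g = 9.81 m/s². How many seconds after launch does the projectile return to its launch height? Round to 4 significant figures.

7.765 s

Vertical component: v_y = 57.29 sin 41.67° = 38.089 m/s.
For a projectile landing at launch height, time of flight is t = 2 v_y / g = 2 × 38.089 / 9.81 = 7.765 s.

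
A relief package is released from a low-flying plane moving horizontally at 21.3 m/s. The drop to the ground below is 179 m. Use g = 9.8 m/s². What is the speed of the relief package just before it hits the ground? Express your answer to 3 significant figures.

62.9 m/s

Fall time: t = √(2 × 179 / 9.8) = 6.044 s.
At impact: v_x = 21.3 m/s (unchanged), v_y = g t = 9.8 × 6.044 = 59.23 m/s.
Speed = √(v_x² + v_y²) = √(453.7 + 3508) = 62.9 m/s.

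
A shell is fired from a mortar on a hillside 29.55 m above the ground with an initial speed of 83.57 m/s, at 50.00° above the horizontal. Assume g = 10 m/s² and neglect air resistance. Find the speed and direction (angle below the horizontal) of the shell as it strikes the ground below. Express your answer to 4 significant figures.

87.03 m/s at 51.89° below the horizontal

v_x = 83.57 cos 50.00° = 53.718 m/s (constant).
|v_y| at impact = √((64.018)² + 2×10×29.55) = 68.478 m/s.
Speed = √(53.718² + 68.478²) = 87.03 m/s; angle = arctan(68.478/53.718) = 51.89° below horizontal.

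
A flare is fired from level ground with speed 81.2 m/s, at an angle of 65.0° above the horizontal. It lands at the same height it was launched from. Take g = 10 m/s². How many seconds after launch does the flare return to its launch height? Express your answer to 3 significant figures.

14.7 s

Vertical component: v_y = 81.2 sin 65.0° = 73.59 m/s.
For a projectile landing at launch height, time of flight is t = 2 v_y / g = 2 × 73.59 / 10 = 14.7 s.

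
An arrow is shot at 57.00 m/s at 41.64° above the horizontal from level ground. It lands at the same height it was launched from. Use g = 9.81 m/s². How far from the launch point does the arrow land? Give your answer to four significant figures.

328.9 m

Components: v_x = 57.00 cos 41.64° = 42.598 m/s, v_y = 57.00 sin 41.64° = 37.874 m/s.
Time of flight (same landing height): t = 2 v_y / g = 2 × 37.874 / 9.81 = 7.7215 s.
Range: R = v_x · t = 42.598 × 7.7215 = 328.9 m.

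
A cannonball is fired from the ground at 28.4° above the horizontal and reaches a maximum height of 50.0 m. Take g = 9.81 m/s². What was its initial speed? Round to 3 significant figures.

At maximum height v_y = 0, so (v₀ sin θ)² = 2 g H.
v₀ sin 28.4° = √(2 × 9.81 × 50.0) = 31.32 m/s.
v₀ = 31.32 / sin 28.4° = 31.32 / 0.4756 = 65.9 m/s.

65.9 m/s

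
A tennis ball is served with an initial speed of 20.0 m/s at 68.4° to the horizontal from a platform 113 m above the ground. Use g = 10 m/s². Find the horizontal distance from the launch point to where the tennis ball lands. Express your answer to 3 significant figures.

51.3 m

Components: v_x = 20.0 cos 68.4° = 7.362 m/s, v_y = 20.0 sin 68.4° = 18.60 m/s.
Vertical: 0 = 113 + 18.60 t − ½(10) t² ⇒ 5.000 t² − 18.60 t − 113 = 0.
t = [18.60 + √(346.0 + 2260)] / 10.00 = 6.965 s.
Horizontal: R = v_x · t = 7.362 × 6.965 = 51.3 m.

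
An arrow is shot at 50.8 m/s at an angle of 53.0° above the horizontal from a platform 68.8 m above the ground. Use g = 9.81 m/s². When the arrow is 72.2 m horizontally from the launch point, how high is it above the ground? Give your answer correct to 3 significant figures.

v_x = 50.8 cos 53.0° = 30.57 m/s, v_y0 = 50.8 sin 53.0° = 40.57 m/s.
Time to reach x = 72.2 m: t = x / v_x = 72.2 / 30.57 = 2.362 s.
y = 68.8 + v_y0 t − ½ g t² = 68.8 + 40.57×2.362 − 4.905×2.362² = 137 m.

137 m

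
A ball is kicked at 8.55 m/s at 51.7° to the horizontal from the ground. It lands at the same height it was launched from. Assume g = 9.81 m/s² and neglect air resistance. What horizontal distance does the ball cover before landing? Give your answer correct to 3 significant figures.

For level ground, R = v₀² sin(2θ) / g.
sin(2 × 51.7°) = sin 103.4° = 0.9728.
R = (8.55)² × 0.9728 / 9.81 = 7.25 m.

7.25 m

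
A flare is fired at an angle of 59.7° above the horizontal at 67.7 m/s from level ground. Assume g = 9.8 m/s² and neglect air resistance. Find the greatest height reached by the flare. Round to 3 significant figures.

Vertical component of launch velocity: v_y = 67.7 sin 59.7° = 58.45 m/s.
At the highest point the vertical velocity is zero, so v_y² = 2 g h_max.
h_max = (58.45)² / (2 × 9.8) = 3416 / 19.60 = 174 m.

174 m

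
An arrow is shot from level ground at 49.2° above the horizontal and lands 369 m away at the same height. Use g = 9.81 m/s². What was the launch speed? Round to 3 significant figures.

60.5 m/s

On level ground, R = v₀² sin(2θ) / g, so v₀ = √(R g / sin 2θ).
sin(2 × 49.2°) = 0.9893.
v₀ = √(369 × 9.81 / 0.9893) = √3659 = 60.5 m/s.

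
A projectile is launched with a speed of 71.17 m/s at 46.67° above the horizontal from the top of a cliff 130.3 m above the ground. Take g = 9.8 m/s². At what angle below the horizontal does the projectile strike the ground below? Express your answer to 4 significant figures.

v_x = 71.17 cos 46.67° = 48.837 m/s.
At impact |v_y| = √(v_y0² + 2 g h) = √(51.770² + 2×9.8×130.3) = 72.346 m/s.
Angle below horizontal = arctan(|v_y| / v_x) = arctan(72.346 / 48.837) = 55.98°.

55.98°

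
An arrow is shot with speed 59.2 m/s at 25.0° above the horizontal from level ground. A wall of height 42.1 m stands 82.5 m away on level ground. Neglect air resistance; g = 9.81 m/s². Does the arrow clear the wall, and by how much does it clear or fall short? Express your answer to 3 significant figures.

No — it falls 15.2 m short of clearing the wall.

v_x = 59.2 cos 25.0° = 53.65 m/s; v_y0 = 59.2 sin 25.0° = 25.02 m/s.
Time to reach the wall: t = 82.5 / 53.65 = 1.538 s.
Height at that point: y = 25.02×1.538 − 4.905×1.538² = 26.88 m.
That is 42.1 − 26.88 = 15.2 m below the top of the wall, so the arrow does not clear it.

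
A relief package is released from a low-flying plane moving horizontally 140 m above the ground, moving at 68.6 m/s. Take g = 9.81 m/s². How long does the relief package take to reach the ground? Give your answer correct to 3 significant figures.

5.34 s

The horizontal speed doesn't affect the fall. With v_y0 = 0, h = ½ g t².
t = √(2 × 140 / 9.81) = √28.54 = 5.34 s.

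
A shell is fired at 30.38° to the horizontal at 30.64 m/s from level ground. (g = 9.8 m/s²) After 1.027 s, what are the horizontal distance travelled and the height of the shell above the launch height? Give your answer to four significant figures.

x = 27.15 m, y = 10.75 m

v_x = 30.64 cos 30.38° = 26.433 m/s; v_y0 = 30.64 sin 30.38° = 15.496 m/s.
x = v_x t = 26.433 × 1.027 = 27.15 m.
y = v_y0 t − ½ g t² = 15.496×1.027 − 4.900×1.027² = 10.75 m.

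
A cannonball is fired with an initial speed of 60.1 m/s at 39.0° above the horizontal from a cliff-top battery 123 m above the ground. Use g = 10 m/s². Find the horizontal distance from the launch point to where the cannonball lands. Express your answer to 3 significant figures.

468 m

Components: v_x = 60.1 cos 39.0° = 46.71 m/s, v_y = 60.1 sin 39.0° = 37.82 m/s.
Vertical: 0 = 123 + 37.82 t − ½(10) t² ⇒ 5.000 t² − 37.82 t − 123 = 0.
t = [37.82 + √(1430 + 2460)] / 10.00 = 10.02 s.
Horizontal: R = v_x · t = 46.71 × 10.02 = 468 m.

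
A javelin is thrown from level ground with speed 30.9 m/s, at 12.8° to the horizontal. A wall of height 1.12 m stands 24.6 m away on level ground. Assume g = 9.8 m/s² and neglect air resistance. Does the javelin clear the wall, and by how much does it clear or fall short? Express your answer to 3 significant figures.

v_x = 30.9 cos 12.8° = 30.13 m/s; v_y0 = 30.9 sin 12.8° = 6.846 m/s.
Time to reach the wall: t = 24.6 / 30.13 = 0.8165 s.
Height at that point: y = 6.846×0.8165 − 4.900×0.8165² = 2.323 m.
That is 2.323 − 1.12 = 1.20 m above the top of the wall, so the javelin clears it.

Yes — it clears the wall by 1.20 m.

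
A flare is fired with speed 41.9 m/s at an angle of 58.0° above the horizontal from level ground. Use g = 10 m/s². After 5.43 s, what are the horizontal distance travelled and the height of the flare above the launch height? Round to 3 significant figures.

x = 121 m, y = 45.5 m

v_x = 41.9 cos 58.0° = 22.20 m/s; v_y0 = 41.9 sin 58.0° = 35.53 m/s.
x = v_x t = 22.20 × 5.43 = 121 m.
y = v_y0 t − ½ g t² = 35.53×5.43 − 5.000×5.43² = 45.5 m.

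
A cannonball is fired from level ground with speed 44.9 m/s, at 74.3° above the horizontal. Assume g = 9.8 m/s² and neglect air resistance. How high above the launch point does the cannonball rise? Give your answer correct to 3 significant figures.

95.3 m

Vertical component of launch velocity: v_y = 44.9 sin 74.3° = 43.22 m/s.
At the highest point the vertical velocity is zero, so v_y² = 2 g h_max.
h_max = (43.22)² / (2 × 9.8) = 1868 / 19.60 = 95.3 m.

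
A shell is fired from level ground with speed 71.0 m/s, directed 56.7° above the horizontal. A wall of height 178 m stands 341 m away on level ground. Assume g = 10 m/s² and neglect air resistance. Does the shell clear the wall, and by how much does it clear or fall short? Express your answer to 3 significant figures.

v_x = 71.0 cos 56.7° = 38.98 m/s; v_y0 = 71.0 sin 56.7° = 59.34 m/s.
Time to reach the wall: t = 341 / 38.98 = 8.748 s.
Height at that point: y = 59.34×8.748 − 5.000×8.748² = 136.5 m.
That is 178 − 136.5 = 41.5 m below the top of the wall, so the shell does not clear it.

No — it falls 41.5 m short of clearing the wall.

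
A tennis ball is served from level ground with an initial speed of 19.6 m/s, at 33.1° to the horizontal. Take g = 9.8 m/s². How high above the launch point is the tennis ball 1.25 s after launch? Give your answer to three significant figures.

v_y0 = 19.6 sin 33.1° = 10.70 m/s.
y(t) = v_y0 t − ½ g t² = 10.70×1.25 − 4.900×1.25² = 5.72 m.

5.72 m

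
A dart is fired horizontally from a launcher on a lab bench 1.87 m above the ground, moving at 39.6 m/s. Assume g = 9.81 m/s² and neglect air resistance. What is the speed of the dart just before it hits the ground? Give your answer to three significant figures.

40.1 m/s

Fall time: t = √(2 × 1.87 / 9.81) = 0.6174 s.
At impact: v_x = 39.6 m/s (unchanged), v_y = g t = 9.81 × 0.6174 = 6.057 m/s.
Speed = √(v_x² + v_y²) = √(1568 + 36.69) = 40.1 m/s.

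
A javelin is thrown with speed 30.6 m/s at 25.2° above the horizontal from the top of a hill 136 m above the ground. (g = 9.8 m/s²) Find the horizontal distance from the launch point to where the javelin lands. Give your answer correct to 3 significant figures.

Components: v_x = 30.6 cos 25.2° = 27.69 m/s, v_y = 30.6 sin 25.2° = 13.03 m/s.
Vertical: 0 = 136 + 13.03 t − ½(9.8) t² ⇒ 4.900 t² − 13.03 t − 136 = 0.
t = [13.03 + √(169.8 + 2666)] / 9.800 = 6.763 s.
Horizontal: R = v_x · t = 27.69 × 6.763 = 187 m.

187 m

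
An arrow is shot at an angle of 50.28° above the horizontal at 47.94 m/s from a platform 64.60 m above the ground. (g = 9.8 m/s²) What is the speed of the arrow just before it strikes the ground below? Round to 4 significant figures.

59.70 m/s

v_x = 47.94 cos 50.28° = 30.635 m/s is unchanged throughout.
For the vertical component, v_y² = v_y0² + 2 g h = (36.874)² + 2×9.8×64.60 = 2625.9, so |v_y| = 51.244 m/s.
Impact speed = √(v_x² + v_y²) = √(938.50 + 2625.9) = 59.70 m/s.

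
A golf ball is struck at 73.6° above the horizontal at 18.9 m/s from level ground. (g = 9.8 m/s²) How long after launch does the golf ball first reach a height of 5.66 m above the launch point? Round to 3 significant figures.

0.344 s

v_y0 = 18.9 sin 73.6° = 18.13 m/s.
Set y = v_y0 t − ½ g t² = 5.66: 4.900 t² − 18.13 t + 5.66 = 0.
t = [18.13 ± √(328.7 − 110.9)] / 9.8 = (18.13 ± 14.76) / 9.8, giving t = 0.344 s or t = 3.36 s.
The golf ball is on the way up at the first time, so t = 0.344 s.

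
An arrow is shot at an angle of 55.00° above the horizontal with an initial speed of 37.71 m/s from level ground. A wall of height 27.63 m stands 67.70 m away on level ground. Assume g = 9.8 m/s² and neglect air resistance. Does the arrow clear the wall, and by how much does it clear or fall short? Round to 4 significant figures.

Yes — it clears the wall by 21.05 m.

v_x = 37.71 cos 55.00° = 21.630 m/s; v_y0 = 37.71 sin 55.00° = 30.890 m/s.
Time to reach the wall: t = 67.70 / 21.630 = 3.1299 s.
Height at that point: y = 30.890×3.1299 − 4.900×3.1299² = 48.681 m.
That is 48.681 − 27.63 = 21.05 m above the top of the wall, so the arrow clears it.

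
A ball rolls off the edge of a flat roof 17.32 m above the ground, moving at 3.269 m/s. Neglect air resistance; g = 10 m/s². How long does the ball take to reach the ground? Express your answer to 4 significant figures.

1.861 s

The horizontal speed doesn't affect the fall. With v_y0 = 0, h = ½ g t².
t = √(2 × 17.32 / 10) = √3.4640 = 1.861 s.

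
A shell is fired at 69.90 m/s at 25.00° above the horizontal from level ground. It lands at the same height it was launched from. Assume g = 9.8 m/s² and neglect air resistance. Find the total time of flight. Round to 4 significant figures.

Vertical component: v_y = 69.90 sin 25.00° = 29.541 m/s.
For a projectile landing at launch height, time of flight is t = 2 v_y / g = 2 × 29.541 / 9.8 = 6.029 s.

6.029 s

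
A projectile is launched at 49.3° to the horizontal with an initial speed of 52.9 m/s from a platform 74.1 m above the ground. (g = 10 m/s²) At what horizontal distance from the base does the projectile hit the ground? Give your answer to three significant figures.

Components: v_x = 52.9 cos 49.3° = 34.50 m/s, v_y = 52.9 sin 49.3° = 40.11 m/s.
Vertical: 0 = 74.1 + 40.11 t − ½(10) t² ⇒ 5.000 t² − 40.11 t − 74.1 = 0.
t = [40.11 + √(1609 + 1482)] / 10.00 = 9.571 s.
Horizontal: R = v_x · t = 34.50 × 9.571 = 330 m.

330 m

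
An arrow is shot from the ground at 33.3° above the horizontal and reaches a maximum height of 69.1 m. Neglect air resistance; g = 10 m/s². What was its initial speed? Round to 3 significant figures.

67.7 m/s

At maximum height v_y = 0, so (v₀ sin θ)² = 2 g H.
v₀ sin 33.3° = √(2 × 10 × 69.1) = 37.18 m/s.
v₀ = 37.18 / sin 33.3° = 37.18 / 0.5490 = 67.7 m/s.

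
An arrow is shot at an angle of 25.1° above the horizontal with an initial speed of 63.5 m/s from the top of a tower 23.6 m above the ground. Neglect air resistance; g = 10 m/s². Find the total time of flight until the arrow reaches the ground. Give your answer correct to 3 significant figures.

Vertical component: v_y = 63.5 sin 25.1° = 26.94 m/s.
Taking up as positive with launch at y = 23.6 m, landing at y = 0: 0 = 23.6 + 26.94 t − ½(10) t².
Solving 5.000 t² − 26.94 t − 23.6 = 0 gives t = [26.94 + √(26.94² + 4·5.000·23.6)] / 10.00 = 6.15 s.

6.15 s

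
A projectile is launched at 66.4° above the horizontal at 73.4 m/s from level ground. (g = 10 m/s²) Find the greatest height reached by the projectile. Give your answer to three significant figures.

226 m

Vertical component of launch velocity: v_y = 73.4 sin 66.4° = 67.26 m/s.
At the highest point the vertical velocity is zero, so v_y² = 2 g h_max.
h_max = (67.26)² / (2 × 10) = 4524 / 20.00 = 226 m.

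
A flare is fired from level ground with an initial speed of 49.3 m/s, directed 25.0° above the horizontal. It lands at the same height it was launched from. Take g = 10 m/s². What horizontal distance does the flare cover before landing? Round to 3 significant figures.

Components: v_x = 49.3 cos 25.0° = 44.68 m/s, v_y = 49.3 sin 25.0° = 20.84 m/s.
Time of flight (same landing height): t = 2 v_y / g = 2 × 20.84 / 10 = 4.168 s.
Range: R = v_x · t = 44.68 × 4.168 = 186 m.

186 m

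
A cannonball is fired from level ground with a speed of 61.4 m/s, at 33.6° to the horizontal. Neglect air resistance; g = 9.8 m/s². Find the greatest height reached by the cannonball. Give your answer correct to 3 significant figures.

58.9 m

Vertical component of launch velocity: v_y = 61.4 sin 33.6° = 33.98 m/s.
At the highest point the vertical velocity is zero, so v_y² = 2 g h_max.
h_max = (33.98)² / (2 × 9.8) = 1155 / 19.60 = 58.9 m.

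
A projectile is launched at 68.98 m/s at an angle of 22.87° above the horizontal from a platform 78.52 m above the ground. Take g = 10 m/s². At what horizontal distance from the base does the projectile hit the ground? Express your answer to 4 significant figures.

474.5 m

Components: v_x = 68.98 cos 22.87° = 63.557 m/s, v_y = 68.98 sin 22.87° = 26.808 m/s.
Vertical: 0 = 78.52 + 26.808 t − ½(10) t² ⇒ 5.000 t² − 26.808 t − 78.52 = 0.
t = [26.808 + √(718.67 + 1570.4)] / 10.00 = 7.4652 s.
Horizontal: R = v_x · t = 63.557 × 7.4652 = 474.5 m.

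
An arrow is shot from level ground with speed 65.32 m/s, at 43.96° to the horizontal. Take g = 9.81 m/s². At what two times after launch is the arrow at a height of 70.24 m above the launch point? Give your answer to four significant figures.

v_y0 = 65.32 sin 43.96° = 45.342 m/s.
Set y = v_y0 t − ½ g t² = 70.24: 4.905 t² − 45.342 t + 70.24 = 0.
t = [45.342 ± √(2055.9 − 1378.1)] / 9.81 = (45.342 ± 26.035) / 9.81, giving t = 1.968 s or t = 7.276 s.
So the arrow is at 70.24 m at t = 1.968 s (rising) and t = 7.276 s (falling).

1.968 s and 7.276 s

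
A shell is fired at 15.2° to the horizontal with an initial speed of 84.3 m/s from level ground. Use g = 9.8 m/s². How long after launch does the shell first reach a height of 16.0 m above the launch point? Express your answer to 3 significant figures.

v_y0 = 84.3 sin 15.2° = 22.10 m/s.
Set y = v_y0 t − ½ g t² = 16.0: 4.900 t² − 22.10 t + 16.0 = 0.
t = [22.10 ± √(488.4 − 313.6)] / 9.8 = (22.10 ± 13.22) / 9.8, giving t = 0.906 s or t = 3.60 s.
The shell is on the way up at the first time, so t = 0.906 s.

0.906 s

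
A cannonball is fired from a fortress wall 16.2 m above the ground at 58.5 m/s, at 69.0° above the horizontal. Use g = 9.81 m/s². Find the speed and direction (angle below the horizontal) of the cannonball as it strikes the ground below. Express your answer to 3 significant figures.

v_x = 58.5 cos 69.0° = 20.96 m/s (constant).
|v_y| at impact = √((54.61)² + 2×9.81×16.2) = 57.45 m/s.
Speed = √(20.96² + 57.45²) = 61.2 m/s; angle = arctan(57.45/20.96) = 70.0° below horizontal.

61.2 m/s at 70.0° below the horizontal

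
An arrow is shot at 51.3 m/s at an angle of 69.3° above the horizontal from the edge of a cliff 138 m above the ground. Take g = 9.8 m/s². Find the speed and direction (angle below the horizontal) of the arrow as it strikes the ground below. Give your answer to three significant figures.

73.1 m/s at 75.6° below the horizontal

v_x = 51.3 cos 69.3° = 18.13 m/s (constant).
|v_y| at impact = √((47.99)² + 2×9.8×138) = 70.77 m/s.
Speed = √(18.13² + 70.77²) = 73.1 m/s; angle = arctan(70.77/18.13) = 75.6° below horizontal.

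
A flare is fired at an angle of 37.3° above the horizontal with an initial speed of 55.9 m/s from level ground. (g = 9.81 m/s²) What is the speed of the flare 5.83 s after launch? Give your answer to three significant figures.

v_x = 55.9 cos 37.3° = 44.47 m/s (constant).
v_y(t) = 55.9 sin 37.3° − g t = 33.87 − 9.81 × 5.83 = -23.32 m/s.
Speed = √(v_x² + v_y²) = √(1978 + 543.8) = 50.2 m/s.

50.2 m/s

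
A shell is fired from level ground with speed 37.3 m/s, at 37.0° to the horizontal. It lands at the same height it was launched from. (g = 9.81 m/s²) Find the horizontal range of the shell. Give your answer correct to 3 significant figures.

136 m

Components: v_x = 37.3 cos 37.0° = 29.79 m/s, v_y = 37.3 sin 37.0° = 22.45 m/s.
Time of flight (same landing height): t = 2 v_y / g = 2 × 22.45 / 9.81 = 4.577 s.
Range: R = v_x · t = 29.79 × 4.577 = 136 m.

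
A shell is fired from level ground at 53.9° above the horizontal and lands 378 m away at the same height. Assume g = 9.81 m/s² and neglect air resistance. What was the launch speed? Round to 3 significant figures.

On level ground, R = v₀² sin(2θ) / g, so v₀ = √(R g / sin 2θ).
sin(2 × 53.9°) = 0.9521.
v₀ = √(378 × 9.81 / 0.9521) = √3895 = 62.4 m/s.

62.4 m/s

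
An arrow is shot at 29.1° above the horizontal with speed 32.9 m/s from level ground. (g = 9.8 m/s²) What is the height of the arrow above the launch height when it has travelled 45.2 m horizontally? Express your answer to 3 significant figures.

13.0 m

v_x = 32.9 cos 29.1° = 28.75 m/s, v_y0 = 32.9 sin 29.1° = 16.00 m/s.
Time to reach x = 45.2 m: t = x / v_x = 45.2 / 28.75 = 1.572 s.
y = v_y0 t − ½ g t² = 16.00×1.572 − 4.900×1.572² = 13.0 m.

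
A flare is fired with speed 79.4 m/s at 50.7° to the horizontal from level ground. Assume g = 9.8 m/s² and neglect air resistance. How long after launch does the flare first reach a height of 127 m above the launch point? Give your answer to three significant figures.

v_y0 = 79.4 sin 50.7° = 61.44 m/s.
Set y = v_y0 t − ½ g t² = 127: 4.900 t² − 61.44 t + 127 = 0.
t = [61.44 ± √(3775 − 2489)] / 9.8 = (61.44 ± 35.86) / 9.8, giving t = 2.61 s or t = 9.93 s.
The flare is on the way up at the first time, so t = 2.61 s.

2.61 s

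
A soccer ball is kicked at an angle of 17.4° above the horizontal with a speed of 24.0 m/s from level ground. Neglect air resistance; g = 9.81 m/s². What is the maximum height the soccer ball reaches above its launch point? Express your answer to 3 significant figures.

Vertical component of launch velocity: v_y = 24.0 sin 17.4° = 7.177 m/s.
At the highest point the vertical velocity is zero, so v_y² = 2 g h_max.
h_max = (7.177)² / (2 × 9.81) = 51.51 / 19.62 = 2.63 m.

2.63 m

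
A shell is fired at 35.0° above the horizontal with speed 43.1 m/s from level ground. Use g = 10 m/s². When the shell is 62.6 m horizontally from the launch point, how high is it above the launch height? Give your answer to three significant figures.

v_x = 43.1 cos 35.0° = 35.31 m/s, v_y0 = 43.1 sin 35.0° = 24.72 m/s.
Time to reach x = 62.6 m: t = x / v_x = 62.6 / 35.31 = 1.773 s.
y = v_y0 t − ½ g t² = 24.72×1.773 − 5.000×1.773² = 28.1 m.

28.1 m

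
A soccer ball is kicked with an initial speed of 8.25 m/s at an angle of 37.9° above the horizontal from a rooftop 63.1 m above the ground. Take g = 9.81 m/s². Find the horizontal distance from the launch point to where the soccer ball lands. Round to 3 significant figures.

27.0 m

Components: v_x = 8.25 cos 37.9° = 6.510 m/s, v_y = 8.25 sin 37.9° = 5.068 m/s.
Vertical: 0 = 63.1 + 5.068 t − ½(9.81) t² ⇒ 4.905 t² − 5.068 t − 63.1 = 0.
t = [5.068 + √(25.68 + 1238)] / 9.810 = 4.140 s.
Horizontal: R = v_x · t = 6.510 × 4.140 = 27.0 m.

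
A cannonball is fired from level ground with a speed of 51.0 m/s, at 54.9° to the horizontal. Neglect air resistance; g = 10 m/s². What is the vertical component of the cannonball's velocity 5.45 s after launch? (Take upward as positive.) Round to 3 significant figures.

Initial vertical component: v_y0 = 51.0 sin 54.9° = 41.73 m/s.
v_y(t) = v_y0 − g t = 41.73 − 10 × 5.45 = -12.8 m/s.

-12.8 m/s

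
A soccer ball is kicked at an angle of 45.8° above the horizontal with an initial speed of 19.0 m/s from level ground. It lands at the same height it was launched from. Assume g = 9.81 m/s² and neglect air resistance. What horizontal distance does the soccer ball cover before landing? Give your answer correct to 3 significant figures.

Components: v_x = 19.0 cos 45.8° = 13.25 m/s, v_y = 19.0 sin 45.8° = 13.62 m/s.
Time of flight (same landing height): t = 2 v_y / g = 2 × 13.62 / 9.81 = 2.777 s.
Range: R = v_x · t = 13.25 × 2.777 = 36.8 m.

36.8 m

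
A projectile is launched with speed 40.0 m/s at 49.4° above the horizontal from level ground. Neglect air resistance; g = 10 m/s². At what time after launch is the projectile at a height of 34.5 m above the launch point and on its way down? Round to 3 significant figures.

4.56 s

v_y0 = 40.0 sin 49.4° = 30.37 m/s.
Set y = v_y0 t − ½ g t² = 34.5: 5.000 t² − 30.37 t + 34.5 = 0.
t = [30.37 ± √(922.3 − 690.0)] / 10 = (30.37 ± 15.24) / 10, giving t = 1.51 s or t = 4.56 s.
On the way down corresponds to the larger root: t = 4.56 s.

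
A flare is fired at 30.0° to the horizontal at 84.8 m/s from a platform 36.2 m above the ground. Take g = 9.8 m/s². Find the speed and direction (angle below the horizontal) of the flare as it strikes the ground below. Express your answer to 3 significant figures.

v_x = 84.8 cos 30.0° = 73.44 m/s (constant).
|v_y| at impact = √((42.40)² + 2×9.8×36.2) = 50.07 m/s.
Speed = √(73.44² + 50.07²) = 88.9 m/s; angle = arctan(50.07/73.44) = 34.3° below horizontal.

88.9 m/s at 34.3° below the horizontal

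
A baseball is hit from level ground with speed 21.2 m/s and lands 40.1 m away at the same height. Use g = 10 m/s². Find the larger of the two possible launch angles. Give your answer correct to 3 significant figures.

58.4°

Level-ground range: R = v₀² sin(2θ)/g ⇒ sin 2θ = R g / v₀² = 40.1×10/21.2² = 0.8922.
2θ = arcsin(0.8922) = 63.15° or 180° − 63.15° = 116.85°.
So θ = 31.6° or θ = 58.4°.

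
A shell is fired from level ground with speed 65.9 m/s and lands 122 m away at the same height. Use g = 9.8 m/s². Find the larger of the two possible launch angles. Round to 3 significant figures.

Level-ground range: R = v₀² sin(2θ)/g ⇒ sin 2θ = R g / v₀² = 122×9.8/65.9² = 0.2753.
2θ = arcsin(0.2753) = 15.98° or 180° − 15.98° = 164.02°.
So θ = 7.99° or θ = 82.0°.

82.0°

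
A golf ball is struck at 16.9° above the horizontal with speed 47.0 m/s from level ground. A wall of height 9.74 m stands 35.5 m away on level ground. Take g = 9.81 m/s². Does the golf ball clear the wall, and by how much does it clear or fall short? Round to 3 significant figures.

No — it falls 2.01 m short of clearing the wall.

v_x = 47.0 cos 16.9° = 44.97 m/s; v_y0 = 47.0 sin 16.9° = 13.66 m/s.
Time to reach the wall: t = 35.5 / 44.97 = 0.7894 s.
Height at that point: y = 13.66×0.7894 − 4.905×0.7894² = 7.727 m.
That is 9.74 − 7.727 = 2.01 m below the top of the wall, so the golf ball does not clear it.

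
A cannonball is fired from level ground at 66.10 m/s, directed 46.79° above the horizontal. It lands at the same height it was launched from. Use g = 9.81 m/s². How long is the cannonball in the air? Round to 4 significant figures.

Vertical component: v_y = 66.10 sin 46.79° = 48.177 m/s.
For a projectile landing at launch height, time of flight is t = 2 v_y / g = 2 × 48.177 / 9.81 = 9.822 s.

9.822 s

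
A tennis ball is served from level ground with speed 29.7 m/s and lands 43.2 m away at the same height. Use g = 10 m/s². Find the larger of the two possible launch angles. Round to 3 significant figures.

75.3°

Level-ground range: R = v₀² sin(2θ)/g ⇒ sin 2θ = R g / v₀² = 43.2×10/29.7² = 0.4897.
2θ = arcsin(0.4897) = 29.32° or 180° − 29.32° = 150.68°.
So θ = 14.7° or θ = 75.3°.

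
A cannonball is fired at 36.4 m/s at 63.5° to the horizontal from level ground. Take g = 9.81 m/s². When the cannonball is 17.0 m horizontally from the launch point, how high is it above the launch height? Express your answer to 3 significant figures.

28.7 m

v_x = 36.4 cos 63.5° = 16.24 m/s, v_y0 = 36.4 sin 63.5° = 32.58 m/s.
Time to reach x = 17.0 m: t = x / v_x = 17.0 / 16.24 = 1.047 s.
y = v_y0 t − ½ g t² = 32.58×1.047 − 4.905×1.047² = 28.7 m.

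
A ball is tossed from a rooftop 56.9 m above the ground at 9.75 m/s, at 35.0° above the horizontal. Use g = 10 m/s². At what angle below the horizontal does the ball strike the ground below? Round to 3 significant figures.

v_x = 9.75 cos 35.0° = 7.987 m/s.
At impact |v_y| = √(v_y0² + 2 g h) = √(5.592² + 2×10×56.9) = 34.19 m/s.
Angle below horizontal = arctan(|v_y| / v_x) = arctan(34.19 / 7.987) = 76.9°.

76.9°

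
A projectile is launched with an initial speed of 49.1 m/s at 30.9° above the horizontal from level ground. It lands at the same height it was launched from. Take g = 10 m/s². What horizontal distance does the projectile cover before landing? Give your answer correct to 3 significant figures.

Components: v_x = 49.1 cos 30.9° = 42.13 m/s, v_y = 49.1 sin 30.9° = 25.21 m/s.
Time of flight (same landing height): t = 2 v_y / g = 2 × 25.21 / 10 = 5.042 s.
Range: R = v_x · t = 42.13 × 5.042 = 212 m.

212 m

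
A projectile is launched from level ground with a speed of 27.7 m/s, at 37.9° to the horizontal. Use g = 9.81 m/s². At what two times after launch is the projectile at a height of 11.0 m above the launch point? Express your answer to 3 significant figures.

v_y0 = 27.7 sin 37.9° = 17.02 m/s.
Set y = v_y0 t − ½ g t² = 11.0: 4.905 t² − 17.02 t + 11.0 = 0.
t = [17.02 ± √(289.7 − 215.8)] / 9.81 = (17.02 ± 8.597) / 9.81, giving t = 0.859 s or t = 2.61 s.
So the projectile is at 11.0 m at t = 0.859 s (rising) and t = 2.61 s (falling).

0.859 s and 2.61 s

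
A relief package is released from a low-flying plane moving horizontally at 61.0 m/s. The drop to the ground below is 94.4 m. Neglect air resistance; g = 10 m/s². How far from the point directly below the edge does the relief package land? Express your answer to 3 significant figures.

Initial vertical velocity is zero, so the fall time comes from h = ½ g t²: t = √(2 × 94.4 / 10) = 4.345 s.
Horizontal motion is uniform at 61.0 m/s, so x = 61.0 × 4.345 = 265 m.

265 m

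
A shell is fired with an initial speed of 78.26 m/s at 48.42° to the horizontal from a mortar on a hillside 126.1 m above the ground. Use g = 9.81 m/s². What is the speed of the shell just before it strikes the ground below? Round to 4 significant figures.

92.73 m/s

v_x = 78.26 cos 48.42° = 51.938 m/s is unchanged throughout.
For the vertical component, v_y² = v_y0² + 2 g h = (58.541)² + 2×9.81×126.1 = 5901.1, so |v_y| = 76.819 m/s.
Impact speed = √(v_x² + v_y²) = √(2697.6 + 5901.1) = 92.73 m/s.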